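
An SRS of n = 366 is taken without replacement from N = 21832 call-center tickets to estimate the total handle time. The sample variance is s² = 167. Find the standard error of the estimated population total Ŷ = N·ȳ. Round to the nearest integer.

Var(Ŷ) = N²·Var(ȳ) = N²·(1 − n/N)·s²/n.
f = 366/21832 = 0.01676438; Var(ȳ) = 0.98323562·167/366 = 0.44863483.
Var(Ŷ) = 21832² · 0.44863483 = 2.1383561 × 10^8.
SE(Ŷ) = √(2.1383561 × 10^8) = 14623.

14623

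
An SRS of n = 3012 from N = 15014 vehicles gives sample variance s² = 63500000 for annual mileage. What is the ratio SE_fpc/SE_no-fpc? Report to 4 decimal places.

0.8941

f = n/N = 3012/15014 = 0.20061276.
SE_no-fpc = √(s²/n) = 145.19758; SE_fpc = √((1−f)s²/n) = 129.81892.
Ratio = √(1−f) = 0.89408458.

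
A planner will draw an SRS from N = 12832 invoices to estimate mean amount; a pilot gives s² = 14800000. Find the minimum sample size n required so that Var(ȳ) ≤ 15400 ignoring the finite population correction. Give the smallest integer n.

Without fpc, n₀ = s²/D = 14800000/15400 = 961.0390.
Rounding up, n = 962.

962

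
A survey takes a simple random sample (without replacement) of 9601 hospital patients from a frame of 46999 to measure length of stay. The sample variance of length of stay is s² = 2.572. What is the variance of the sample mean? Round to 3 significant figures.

Under SRS without replacement, Var(ȳ) = (1 − f)·s²/n with f = n/N = 9601/46999 = 0.20428094.
Var(ȳ) = (1 − 0.20428094)·2.572/9601 = 0.79571906·2.6788876 × 10^-4 = 2.1316419 × 10^-4.

2.13 × 10^-4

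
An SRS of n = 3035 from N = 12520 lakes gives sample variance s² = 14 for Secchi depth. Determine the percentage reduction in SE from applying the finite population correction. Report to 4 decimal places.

12.9605

f = n/N = 3035/12520 = 0.24241214.
SE_no-fpc = √(s²/n) = 0.067917966; SE_fpc = √((1−f)s²/n) = 0.059115474.
Ratio = √(1−f) = 0.87039523. Reduction = 100·(1 − 0.87039523) = 12.9605%.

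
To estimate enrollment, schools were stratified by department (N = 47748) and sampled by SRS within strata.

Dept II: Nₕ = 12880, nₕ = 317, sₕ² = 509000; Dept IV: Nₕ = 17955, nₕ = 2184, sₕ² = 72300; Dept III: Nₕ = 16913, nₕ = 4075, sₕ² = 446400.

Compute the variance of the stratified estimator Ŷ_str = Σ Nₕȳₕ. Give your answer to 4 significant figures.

Var(Ŷ_str) = Σₕ Nₕ²(1 − fₕ)sₕ²/nₕ.
Dept II: 12880²·(1 − 317/12880)·509000/317 = 2.5981711 × 10^11.
Dept IV: 17955²·(1 − 2184/17955)·72300/2184 = 9.3741156 × 10^9.
Dept III: 16913²·(1 − 4075/16913)·446400/4075 = 2.3785626 × 10^10.
Sum = 2.9297685 × 10^11.

2.930 × 10^11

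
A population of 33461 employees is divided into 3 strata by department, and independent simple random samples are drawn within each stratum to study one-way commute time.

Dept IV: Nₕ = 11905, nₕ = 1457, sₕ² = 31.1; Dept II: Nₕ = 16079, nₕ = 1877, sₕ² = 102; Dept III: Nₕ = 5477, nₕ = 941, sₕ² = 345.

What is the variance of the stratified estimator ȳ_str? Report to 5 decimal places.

Var(ȳ_str) = Σₕ Wₕ²(1 − fₕ)sₕ²/nₕ with Wₕ = Nₕ/N, N = 33461.
Dept IV: Wₕ = 0.35578733; term = 0.35578733²·(1 − 0.12238555)·31.1/1457 = 0.0023712949.
Dept II: Wₕ = 0.48052957; term = 0.48052957²·(1 − 0.11673612)·102/1877 = 0.011083237.
Dept III: Wₕ = 0.16368309; term = 0.16368309²·(1 − 0.17180938)·345/941 = 0.0081351849.
Sum = 0.021589717.

0.02159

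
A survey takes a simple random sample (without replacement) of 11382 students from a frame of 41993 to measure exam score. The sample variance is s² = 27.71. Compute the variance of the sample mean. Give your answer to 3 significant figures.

0.00177

Under SRS without replacement, Var(ȳ) = (1 − f)·s²/n with f = n/N = 11382/41993 = 0.27104517.
Var(ȳ) = (1 − 0.27104517)·27.71/11382 = 0.72895483·0.0024345458 = 0.0017746739.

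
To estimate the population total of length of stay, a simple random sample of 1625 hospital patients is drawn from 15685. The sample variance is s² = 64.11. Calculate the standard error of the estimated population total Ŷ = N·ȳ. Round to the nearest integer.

Var(Ŷ) = N²·Var(ȳ) = N²·(1 − n/N)·s²/n.
f = 1625/15685 = 0.10360217; Var(ȳ) = 0.89639783·64.11/1625 = 0.035364963.
Var(Ŷ) = 15685² · 0.035364963 = 8.7004608 × 10^6.
SE(Ŷ) = √(8.7004608 × 10^6) = 2950.

2950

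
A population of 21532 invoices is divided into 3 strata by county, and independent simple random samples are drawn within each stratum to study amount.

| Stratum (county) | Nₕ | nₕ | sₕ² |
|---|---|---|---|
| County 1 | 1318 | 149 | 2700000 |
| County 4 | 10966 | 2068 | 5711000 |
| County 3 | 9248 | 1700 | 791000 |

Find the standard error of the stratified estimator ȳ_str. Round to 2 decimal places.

26.67

Var(ȳ_str) = Σₕ Wₕ²(1 − fₕ)sₕ²/nₕ with Wₕ = Nₕ/N, N = 21532.
County 1: Wₕ = 0.06121122; term = 0.06121122²·(1 − 0.11305008)·2700000/149 = 60.219712.
County 4: Wₕ = 0.50928850; term = 0.50928850²·(1 − 0.18858289)·5711000/2068 = 581.2106.
County 3: Wₕ = 0.42950028; term = 0.42950028²·(1 − 0.18382353)·791000/1700 = 70.054902.
Sum = 711.48521.
SE = √(711.48521) = 26.67.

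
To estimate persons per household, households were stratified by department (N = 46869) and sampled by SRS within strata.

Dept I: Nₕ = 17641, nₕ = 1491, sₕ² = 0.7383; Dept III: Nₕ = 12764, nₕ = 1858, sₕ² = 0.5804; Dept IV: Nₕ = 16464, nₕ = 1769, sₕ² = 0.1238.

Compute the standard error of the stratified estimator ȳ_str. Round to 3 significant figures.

0.00958

Var(ȳ_str) = Σₕ Wₕ²(1 − fₕ)sₕ²/nₕ with Wₕ = Nₕ/N, N = 46869.
Dept I: Wₕ = 0.37638951; term = 0.37638951²·(1 − 0.08451902)·0.7383/1491 = 6.4221372 × 10^-5.
Dept III: Wₕ = 0.27233353; term = 0.27233353²·(1 − 0.14556565)·0.5804/1858 = 1.9795324 × 10^-5.
Dept IV: Wₕ = 0.35127696; term = 0.35127696²·(1 − 0.10744655)·0.1238/1769 = 7.7077281 × 10^-6.
Sum = 9.1724424 × 10^-5.
SE = √(9.1724424 × 10^-5) = 0.00958.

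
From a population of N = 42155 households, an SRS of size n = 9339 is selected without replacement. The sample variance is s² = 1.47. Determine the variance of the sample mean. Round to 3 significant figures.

1.23 × 10^-4

Under SRS without replacement, Var(ȳ) = (1 − f)·s²/n with f = n/N = 9339/42155 = 0.22153956.
Var(ȳ) = (1 − 0.22153956)·1.47/9339 = 0.77846044·1.5740443 × 10^-4 = 1.2253312 × 10^-4.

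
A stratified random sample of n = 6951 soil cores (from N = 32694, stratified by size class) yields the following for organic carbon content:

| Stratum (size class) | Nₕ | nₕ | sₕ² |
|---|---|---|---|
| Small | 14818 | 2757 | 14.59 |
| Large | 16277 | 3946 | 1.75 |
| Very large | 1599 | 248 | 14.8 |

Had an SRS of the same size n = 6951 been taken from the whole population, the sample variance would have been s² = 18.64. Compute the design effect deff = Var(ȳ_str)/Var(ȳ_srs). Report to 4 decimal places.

0.5156

Var(ȳ_str) = Σ Wₕ²(1−fₕ)sₕ²/nₕ with Wₕ = Nₕ/32694:
  Small: (14818/32694)²·(1−2757/14818)·14.59/2757 = 8.8482079 × 10^-4
  Large: (16277/32694)²·(1−3946/16277)·1.75/3946 = 8.3275551 × 10^-5
  Very large: (1599/32694)²·(1−248/1599)·14.8/248 = 1.2060845 × 10^-4
  → Var(ȳ_str) = 0.0010887048.
Var(ȳ_srs) = (1 − 6951/32694)·18.64/6951 = 0.0021114933.
deff = 0.0010887048 / 0.0021114933 = 0.5156.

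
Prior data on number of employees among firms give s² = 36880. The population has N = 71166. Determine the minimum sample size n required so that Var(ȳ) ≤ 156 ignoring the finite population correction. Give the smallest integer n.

Without fpc, n₀ = s²/D = 36880/156 = 236.4103.
Rounding up, n = 237.

237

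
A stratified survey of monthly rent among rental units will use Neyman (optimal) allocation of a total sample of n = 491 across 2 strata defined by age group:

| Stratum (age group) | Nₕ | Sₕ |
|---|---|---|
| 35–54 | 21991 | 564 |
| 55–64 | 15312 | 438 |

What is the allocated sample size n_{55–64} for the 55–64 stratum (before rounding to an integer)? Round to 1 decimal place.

172.3

Neyman allocation: nₕ = n·NₕSₕ / Σⱼ NⱼSⱼ.
Σ NⱼSⱼ = 21991·564 + 15312·438 = 1.910958 × 10^7.
n_{55–64} = 491·15312·438 / (1.910958 × 10^7) = 172.3.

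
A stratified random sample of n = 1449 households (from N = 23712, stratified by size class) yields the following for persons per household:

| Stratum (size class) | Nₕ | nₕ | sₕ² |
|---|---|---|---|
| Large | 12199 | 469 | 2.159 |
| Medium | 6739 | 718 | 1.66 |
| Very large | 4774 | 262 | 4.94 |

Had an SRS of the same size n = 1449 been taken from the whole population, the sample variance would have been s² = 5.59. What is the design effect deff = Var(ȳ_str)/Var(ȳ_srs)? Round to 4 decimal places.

0.5689

Var(ȳ_str) = Σ Wₕ²(1−fₕ)sₕ²/nₕ with Wₕ = Nₕ/23712:
  Large: (12199/23712)²·(1−469/12199)·2.159/469 = 0.0011715631
  Medium: (6739/23712)²·(1−718/6739)·1.66/718 = 1.6684429 × 10^-4
  Very large: (4774/23712)²·(1−262/4774)·4.94/262 = 7.2233855 × 10^-4
  → Var(ȳ_str) = 0.0020607459.
Var(ȳ_srs) = (1 − 1449/23712)·5.59/1449 = 0.0036220874.
deff = 0.0020607459 / 0.0036220874 = 0.5689.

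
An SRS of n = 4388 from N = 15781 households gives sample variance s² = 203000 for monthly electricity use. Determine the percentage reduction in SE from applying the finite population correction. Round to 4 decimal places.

f = n/N = 4388/15781 = 0.27805589.
SE_no-fpc = √(s²/n) = 6.8016567; SE_fpc = √((1−f)s²/n) = 5.7791837.
Ratio = √(1−f) = 0.84967294. Reduction = 100·(1 − 0.84967294) = 15.0327%.

15.0327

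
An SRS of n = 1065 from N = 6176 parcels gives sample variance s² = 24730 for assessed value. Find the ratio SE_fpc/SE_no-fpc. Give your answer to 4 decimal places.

0.9097

f = n/N = 1065/6176 = 0.17244171.
SE_no-fpc = √(s²/n) = 4.8187817; SE_fpc = √((1−f)s²/n) = 4.3836569.
Ratio = √(1−f) = 0.90970231.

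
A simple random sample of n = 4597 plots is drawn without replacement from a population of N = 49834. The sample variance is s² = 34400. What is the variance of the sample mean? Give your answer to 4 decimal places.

Under SRS without replacement, Var(ȳ) = (1 − f)·s²/n with f = n/N = 4597/49834 = 0.09224626.
Var(ȳ) = (1 − 0.09224626)·34400/4597 = 0.90775374·7.4831412 = 6.7928494.

6.7928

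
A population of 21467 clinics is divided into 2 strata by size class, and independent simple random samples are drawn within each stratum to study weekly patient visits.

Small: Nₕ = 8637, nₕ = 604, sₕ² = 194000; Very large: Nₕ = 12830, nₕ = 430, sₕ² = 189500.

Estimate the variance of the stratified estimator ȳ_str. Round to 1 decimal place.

Var(ȳ_str) = Σₕ Wₕ²(1 − fₕ)sₕ²/nₕ with Wₕ = Nₕ/N, N = 21467.
Small: Wₕ = 0.40233847; term = 0.40233847²·(1 − 0.06993169)·194000/604 = 48.35738.
Very large: Wₕ = 0.59766153; term = 0.59766153²·(1 − 0.03351520)·189500/430 = 152.14104.
Sum = 200.49842.

200.5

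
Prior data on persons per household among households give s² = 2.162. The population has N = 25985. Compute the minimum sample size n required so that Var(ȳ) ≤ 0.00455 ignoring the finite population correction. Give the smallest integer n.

476

Without fpc, n₀ = s²/D = 2.162/0.00455 = 475.1648.
Rounding up, n = 476.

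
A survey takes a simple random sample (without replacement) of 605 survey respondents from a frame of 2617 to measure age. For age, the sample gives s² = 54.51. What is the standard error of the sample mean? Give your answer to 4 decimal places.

Under SRS without replacement, Var(ȳ) = (1 − f)·s²/n with f = n/N = 605/2617 = 0.23118074.
Var(ȳ) = (1 − 0.23118074)·54.51/605 = 0.76881926·0.090099174 = 0.06926998.
SE(ȳ) = √(0.06926998) = 0.2632.

0.2632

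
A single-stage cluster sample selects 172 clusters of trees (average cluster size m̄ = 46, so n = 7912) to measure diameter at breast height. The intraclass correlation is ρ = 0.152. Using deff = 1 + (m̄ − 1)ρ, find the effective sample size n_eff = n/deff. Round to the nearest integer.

1009

deff = 1 + (46 − 1)·0.152 = 1 + 6.84 = 7.84.
n_eff = 7912 / 7.84 = 1009.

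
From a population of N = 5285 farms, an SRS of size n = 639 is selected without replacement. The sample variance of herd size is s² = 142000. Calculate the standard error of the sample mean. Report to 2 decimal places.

13.98

Under SRS without replacement, Var(ȳ) = (1 − f)·s²/n with f = n/N = 639/5285 = 0.12090823.
Var(ȳ) = (1 − 0.12090823)·142000/639 = 0.87909177·222.22222 = 195.35373.
SE(ȳ) = √(195.35373) = 13.98.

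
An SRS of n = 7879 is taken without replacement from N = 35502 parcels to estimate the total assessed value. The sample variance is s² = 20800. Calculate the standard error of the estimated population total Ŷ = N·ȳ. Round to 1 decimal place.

50881.3

Var(Ŷ) = N²·Var(ȳ) = N²·(1 − n/N)·s²/n.
f = 7879/35502 = 0.22193116; Var(ȳ) = 0.77806884·20800/7879 = 2.0540464.
Var(Ŷ) = 35502² · 2.0540464 = 2.5889037 × 10^9.
SE(Ŷ) = √(2.5889037 × 10^9) = 50881.3.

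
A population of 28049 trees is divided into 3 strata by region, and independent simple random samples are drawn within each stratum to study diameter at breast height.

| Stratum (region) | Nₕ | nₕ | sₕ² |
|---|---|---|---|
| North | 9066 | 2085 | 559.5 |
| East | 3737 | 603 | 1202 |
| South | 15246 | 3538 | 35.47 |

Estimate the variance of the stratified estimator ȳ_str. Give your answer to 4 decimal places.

0.0535

Var(ȳ_str) = Σₕ Wₕ²(1 − fₕ)sₕ²/nₕ with Wₕ = Nₕ/N, N = 28049.
North: Wₕ = 0.32322008; term = 0.32322008²·(1 − 0.22998015)·559.5/2085 = 0.021587016.
East: Wₕ = 0.13323113; term = 0.13323113²·(1 − 0.16135938)·1202/603 = 0.02967389.
South: Wₕ = 0.54354879; term = 0.54354879²·(1 − 0.23206087)·35.47/3538 = 0.0022746115.
Sum = 0.053535518.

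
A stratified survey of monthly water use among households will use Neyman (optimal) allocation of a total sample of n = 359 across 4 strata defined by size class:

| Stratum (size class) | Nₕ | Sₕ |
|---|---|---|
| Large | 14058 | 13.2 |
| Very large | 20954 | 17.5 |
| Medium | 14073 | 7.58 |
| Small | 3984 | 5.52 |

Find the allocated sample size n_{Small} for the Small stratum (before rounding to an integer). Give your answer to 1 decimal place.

Neyman allocation: nₕ = n·NₕSₕ / Σⱼ NⱼSⱼ.
Σ NⱼSⱼ = 14058·13.2 + 20954·17.5 + 14073·7.58 + 3984·5.52 = 680925.62.
n_{Small} = 359·3984·5.52 / 680925.62 = 11.6.

11.6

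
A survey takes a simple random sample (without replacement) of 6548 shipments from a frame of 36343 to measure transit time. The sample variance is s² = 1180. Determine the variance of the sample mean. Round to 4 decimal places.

0.1477

Under SRS without replacement, Var(ȳ) = (1 − f)·s²/n with f = n/N = 6548/36343 = 0.18017225.
Var(ȳ) = (1 − 0.18017225)·1180/6548 = 0.81982775·0.1802077 = 0.14773927.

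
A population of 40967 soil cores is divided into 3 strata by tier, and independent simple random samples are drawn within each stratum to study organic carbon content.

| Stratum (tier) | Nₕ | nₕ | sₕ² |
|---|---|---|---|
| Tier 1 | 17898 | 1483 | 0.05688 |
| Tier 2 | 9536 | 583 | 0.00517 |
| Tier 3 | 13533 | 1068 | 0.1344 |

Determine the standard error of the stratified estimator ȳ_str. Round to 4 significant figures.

Var(ȳ_str) = Σₕ Wₕ²(1 − fₕ)sₕ²/nₕ with Wₕ = Nₕ/N, N = 40967.
Tier 1: Wₕ = 0.43688823; term = 0.43688823²·(1 − 0.08285842)·0.05688/1483 = 6.714219 × 10^-6.
Tier 2: Wₕ = 0.23277272; term = 0.23277272²·(1 − 0.06113674)·0.00517/583 = 4.5111627 × 10^-7.
Tier 3: Wₕ = 0.33033905; term = 0.33033905²·(1 − 0.07891820)·0.1344/1068 = 1.2648705 × 10^-5.
Sum = 1.981404 × 10^-5.
SE = √(1.981404 × 10^-5) = 0.004451.

0.004451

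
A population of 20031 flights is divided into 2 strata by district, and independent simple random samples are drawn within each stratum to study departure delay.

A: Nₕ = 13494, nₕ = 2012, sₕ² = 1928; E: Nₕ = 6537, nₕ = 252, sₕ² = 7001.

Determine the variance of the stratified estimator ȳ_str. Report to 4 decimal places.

Var(ȳ_str) = Σₕ Wₕ²(1 − fₕ)sₕ²/nₕ with Wₕ = Nₕ/N, N = 20031.
A: Wₕ = 0.67365583; term = 0.67365583²·(1 − 0.14910331)·1928/2012 = 0.37002583.
E: Wₕ = 0.32634417; term = 0.32634417²·(1 − 0.03854979)·7001/252 = 2.8447103.
Sum = 3.2147361.

3.2147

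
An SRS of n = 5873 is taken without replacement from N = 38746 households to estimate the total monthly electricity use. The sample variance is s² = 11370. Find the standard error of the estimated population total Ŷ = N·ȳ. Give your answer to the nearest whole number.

49657

Var(Ŷ) = N²·Var(ȳ) = N²·(1 − n/N)·s²/n.
f = 5873/38746 = 0.15157694; Var(ȳ) = 0.84842306·11370/5873 = 1.6425286.
Var(Ŷ) = 38746² · 1.6425286 = 2.4658502 × 10^9.
SE(Ŷ) = √(2.4658502 × 10^9) = 49657.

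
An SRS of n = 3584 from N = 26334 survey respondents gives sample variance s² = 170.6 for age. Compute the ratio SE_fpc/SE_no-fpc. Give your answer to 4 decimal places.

f = n/N = 3584/26334 = 0.13609782.
SE_no-fpc = √(s²/n) = 0.21817527; SE_fpc = √((1−f)s²/n) = 0.20278592.
Ratio = √(1−f) = 0.92946338.

0.9295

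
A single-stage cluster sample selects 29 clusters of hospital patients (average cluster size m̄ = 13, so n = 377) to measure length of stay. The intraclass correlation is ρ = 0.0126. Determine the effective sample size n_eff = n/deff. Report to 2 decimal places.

327.48

deff = 1 + (13 − 1)·0.0126 = 1 + 0.1512 = 1.1512.
n_eff = 377 / 1.1512 = 327.48.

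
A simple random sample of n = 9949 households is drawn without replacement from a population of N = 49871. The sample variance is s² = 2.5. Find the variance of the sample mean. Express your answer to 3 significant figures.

Under SRS without replacement, Var(ȳ) = (1 − f)·s²/n with f = n/N = 9949/49871 = 0.19949470.
Var(ȳ) = (1 − 0.19949470)·2.5/9949 = 0.80050530·2.5128154 × 10^-4 = 2.011522 × 10^-4.

2.01 × 10^-4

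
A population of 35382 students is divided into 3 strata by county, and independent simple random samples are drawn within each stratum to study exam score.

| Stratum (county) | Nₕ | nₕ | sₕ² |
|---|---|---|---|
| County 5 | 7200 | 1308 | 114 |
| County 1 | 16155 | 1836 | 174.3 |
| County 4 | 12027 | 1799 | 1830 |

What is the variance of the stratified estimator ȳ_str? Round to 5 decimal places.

Var(ȳ_str) = Σₕ Wₕ²(1 − fₕ)sₕ²/nₕ with Wₕ = Nₕ/N, N = 35382.
County 5: Wₕ = 0.20349330; term = 0.20349330²·(1 − 0.18166667)·114/1308 = 0.0029534361.
County 1: Wₕ = 0.45658810; term = 0.45658810²·(1 − 0.11364903)·174.3/1836 = 0.01754202.
County 4: Wₕ = 0.33991860; term = 0.33991860²·(1 − 0.14958011)·1830/1799 = 0.099954695.
Sum = 0.12045015.

0.12045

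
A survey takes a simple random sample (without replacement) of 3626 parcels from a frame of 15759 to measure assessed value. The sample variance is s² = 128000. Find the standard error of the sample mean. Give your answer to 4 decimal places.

5.2133

Under SRS without replacement, Var(ȳ) = (1 − f)·s²/n with f = n/N = 3626/15759 = 0.23009074.
Var(ȳ) = (1 − 0.23009074)·128000/3626 = 0.76990926·35.300607 = 27.178264.
SE(ȳ) = √(27.178264) = 5.2133.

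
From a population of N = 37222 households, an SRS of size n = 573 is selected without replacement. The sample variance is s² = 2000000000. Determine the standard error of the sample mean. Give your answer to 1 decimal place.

1853.8

Under SRS without replacement, Var(ȳ) = (1 − f)·s²/n with f = n/N = 573/37222 = 0.01539412.
Var(ȳ) = (1 − 0.01539412)·2000000000/573 = 0.98460588·3.4904014 × 10^6 = 3.4366697 × 10^6.
SE(ȳ) = √(3.4366697 × 10^6) = 1853.8.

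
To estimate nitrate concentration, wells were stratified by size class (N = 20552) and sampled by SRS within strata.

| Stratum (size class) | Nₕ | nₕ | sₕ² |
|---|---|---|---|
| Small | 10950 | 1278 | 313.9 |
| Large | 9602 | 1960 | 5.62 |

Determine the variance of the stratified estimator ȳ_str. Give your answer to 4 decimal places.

0.0621

Var(ȳ_str) = Σₕ Wₕ²(1 − fₕ)sₕ²/nₕ with Wₕ = Nₕ/N, N = 20552.
Small: Wₕ = 0.53279486; term = 0.53279486²·(1 − 0.11671233)·313.9/1278 = 0.061586098.
Large: Wₕ = 0.46720514; term = 0.46720514²·(1 − 0.20412414)·5.62/1960 = 4.9812782 × 10^-4.
Sum = 0.062084226.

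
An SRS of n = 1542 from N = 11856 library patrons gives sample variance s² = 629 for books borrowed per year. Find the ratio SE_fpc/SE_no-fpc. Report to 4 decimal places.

0.9327

f = n/N = 1542/11856 = 0.13006073.
SE_no-fpc = √(s²/n) = 0.63867973; SE_fpc = √((1−f)s²/n) = 0.59570001.
Ratio = √(1−f) = 0.93270535.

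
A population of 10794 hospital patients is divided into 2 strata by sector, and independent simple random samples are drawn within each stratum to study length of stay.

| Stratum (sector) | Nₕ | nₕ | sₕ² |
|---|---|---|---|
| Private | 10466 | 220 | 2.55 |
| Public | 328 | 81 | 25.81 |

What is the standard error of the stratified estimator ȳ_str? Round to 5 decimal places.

Var(ȳ_str) = Σₕ Wₕ²(1 − fₕ)sₕ²/nₕ with Wₕ = Nₕ/N, N = 10794.
Private: Wₕ = 0.96961275; term = 0.96961275²·(1 − 0.02102045)·2.55/220 = 0.010668117.
Public: Wₕ = 0.03038725; term = 0.03038725²·(1 − 0.24695122)·25.81/81 = 2.2156898 × 10^-4.
Sum = 0.010889686.
SE = √(0.010889686) = 0.10435.

0.10435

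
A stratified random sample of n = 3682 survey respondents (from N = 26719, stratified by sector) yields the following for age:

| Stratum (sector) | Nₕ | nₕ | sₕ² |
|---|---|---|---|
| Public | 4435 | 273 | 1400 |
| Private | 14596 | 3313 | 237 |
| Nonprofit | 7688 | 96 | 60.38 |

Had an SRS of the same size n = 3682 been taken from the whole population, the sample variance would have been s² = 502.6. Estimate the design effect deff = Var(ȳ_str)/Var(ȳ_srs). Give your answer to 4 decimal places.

Var(ȳ_str) = Σ Wₕ²(1−fₕ)sₕ²/nₕ with Wₕ = Nₕ/26719:
  Public: (4435/26719)²·(1−273/4435)·1400/273 = 0.13259303
  Private: (14596/26719)²·(1−3313/14596)·237/3313 = 0.016502318
  Nonprofit: (7688/26719)²·(1−96/7688)·60.38/96 = 0.051422247
  → Var(ȳ_str) = 0.2005176.
Var(ȳ_srs) = (1 − 3682/26719)·502.6/3682 = 0.11769132.
deff = 0.2005176 / 0.11769132 = 1.7038.

1.7038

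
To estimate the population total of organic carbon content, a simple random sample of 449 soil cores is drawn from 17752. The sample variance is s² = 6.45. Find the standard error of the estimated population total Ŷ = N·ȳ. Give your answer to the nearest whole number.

Var(Ŷ) = N²·Var(ȳ) = N²·(1 − n/N)·s²/n.
f = 449/17752 = 0.02529292; Var(ȳ) = 0.97470708·6.45/449 = 0.014001917.
Var(Ŷ) = 17752² · 0.014001917 = 4.4124732 × 10^6.
SE(Ŷ) = √(4.4124732 × 10^6) = 2101.

2101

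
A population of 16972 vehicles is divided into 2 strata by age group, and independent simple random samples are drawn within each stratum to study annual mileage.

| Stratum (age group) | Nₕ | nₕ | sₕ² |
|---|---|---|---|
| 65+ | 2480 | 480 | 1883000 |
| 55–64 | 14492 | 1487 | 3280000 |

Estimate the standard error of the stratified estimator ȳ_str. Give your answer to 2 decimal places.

Var(ȳ_str) = Σₕ Wₕ²(1 − fₕ)sₕ²/nₕ with Wₕ = Nₕ/N, N = 16972.
65+: Wₕ = 0.14612303; term = 0.14612303²·(1 − 0.19354839)·1883000/480 = 67.5499.
55–64: Wₕ = 0.85387697; term = 0.85387697²·(1 − 0.10260834)·3280000/1487 = 1443.2299.
Sum = 1510.7798.
SE = √(1510.7798) = 38.87.

38.87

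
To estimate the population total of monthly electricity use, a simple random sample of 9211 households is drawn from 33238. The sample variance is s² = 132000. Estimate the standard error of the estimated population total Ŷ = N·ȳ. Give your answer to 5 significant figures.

Var(Ŷ) = N²·Var(ȳ) = N²·(1 − n/N)·s²/n.
f = 9211/33238 = 0.27712257; Var(ȳ) = 0.72287743·132000/9211 = 10.359333.
Var(Ŷ) = 33238² · 10.359333 = 1.1444625 × 10^10.
SE(Ŷ) = √(1.1444625 × 10^10) = 106980.

106980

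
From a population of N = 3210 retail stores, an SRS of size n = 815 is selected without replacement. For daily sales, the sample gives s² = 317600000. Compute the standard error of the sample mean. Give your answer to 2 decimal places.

Under SRS without replacement, Var(ȳ) = (1 − f)·s²/n with f = n/N = 815/3210 = 0.25389408.
Var(ȳ) = (1 − 0.25389408)·317600000/815 = 0.74610592·389693.25 = 290752.44.
SE(ȳ) = √(290752.44) = 539.21.

539.21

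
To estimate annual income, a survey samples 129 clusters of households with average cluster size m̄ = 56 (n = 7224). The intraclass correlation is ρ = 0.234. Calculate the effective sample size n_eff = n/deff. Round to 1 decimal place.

520.8

deff = 1 + (56 − 1)·0.234 = 1 + 12.87 = 13.87.
n_eff = 7224 / 13.87 = 520.8.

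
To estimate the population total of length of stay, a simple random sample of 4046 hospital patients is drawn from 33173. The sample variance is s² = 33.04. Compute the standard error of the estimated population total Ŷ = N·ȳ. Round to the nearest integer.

Var(Ŷ) = N²·Var(ȳ) = N²·(1 − n/N)·s²/n.
f = 4046/33173 = 0.12196666; Var(ȳ) = 0.87803334·33.04/4046 = 0.0071700993.
Var(Ŷ) = 33173² · 0.0071700993 = 7.8903209 × 10^6.
SE(Ŷ) = √(7.8903209 × 10^6) = 2809.

2809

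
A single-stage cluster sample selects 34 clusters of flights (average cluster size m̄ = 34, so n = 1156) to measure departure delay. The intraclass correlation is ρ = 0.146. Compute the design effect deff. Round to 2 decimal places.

5.82

deff = 1 + (34 − 1)·0.146 = 1 + 4.818 = 5.818.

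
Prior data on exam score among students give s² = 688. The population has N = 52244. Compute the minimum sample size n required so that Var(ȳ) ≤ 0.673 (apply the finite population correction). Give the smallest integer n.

Without fpc, n₀ = s²/D = 688/0.673 = 1022.2883.
With fpc, (1 − n/N)·s²/n ≤ D requires n ≥ n₀/(1 + n₀/N) = 1022.2883/(1 + 1022.2883/52244) = 1002.6685.
Rounding up, n = 1003.

1003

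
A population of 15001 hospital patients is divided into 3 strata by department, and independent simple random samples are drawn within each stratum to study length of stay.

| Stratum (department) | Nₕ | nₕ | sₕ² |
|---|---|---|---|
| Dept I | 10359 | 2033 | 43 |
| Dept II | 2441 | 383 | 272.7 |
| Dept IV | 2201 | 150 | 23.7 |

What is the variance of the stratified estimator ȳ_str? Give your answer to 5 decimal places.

0.02717

Var(ȳ_str) = Σₕ Wₕ²(1 − fₕ)sₕ²/nₕ with Wₕ = Nₕ/N, N = 15001.
Dept I: Wₕ = 0.69055396; term = 0.69055396²·(1 − 0.19625446)·43/2033 = 0.0081067148.
Dept II: Wₕ = 0.16272249; term = 0.16272249²·(1 − 0.15690291)·272.7/383 = 0.015894947.
Dept IV: Wₕ = 0.14672355; term = 0.14672355²·(1 − 0.06815084)·23.7/150 = 0.0031695847.
Sum = 0.027171247.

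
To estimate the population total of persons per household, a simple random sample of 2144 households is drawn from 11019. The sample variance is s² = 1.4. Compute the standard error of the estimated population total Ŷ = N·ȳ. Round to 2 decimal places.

252.70

Var(Ŷ) = N²·Var(ȳ) = N²·(1 − n/N)·s²/n.
f = 2144/11019 = 0.19457301; Var(ȳ) = 0.80542699·1.4/2144 = 5.259318 × 10^-4.
Var(Ŷ) = 11019² · (5.259318 × 10^-4) = 63857.777.
SE(Ŷ) = √(63857.777) = 252.70.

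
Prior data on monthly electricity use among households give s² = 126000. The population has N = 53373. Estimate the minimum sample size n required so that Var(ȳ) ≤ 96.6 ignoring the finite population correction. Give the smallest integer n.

Without fpc, n₀ = s²/D = 126000/96.6 = 1304.3478.
Rounding up, n = 1305.

1305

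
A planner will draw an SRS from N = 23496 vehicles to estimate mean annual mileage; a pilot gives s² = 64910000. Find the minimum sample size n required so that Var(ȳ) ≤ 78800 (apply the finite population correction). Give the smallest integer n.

796

Without fpc, n₀ = s²/D = 64910000/78800 = 823.7310.
With fpc, (1 − n/N)·s²/n ≤ D requires n ≥ n₀/(1 + n₀/N) = 823.7310/(1 + 823.7310/23496) = 795.8305.
Rounding up, n = 796.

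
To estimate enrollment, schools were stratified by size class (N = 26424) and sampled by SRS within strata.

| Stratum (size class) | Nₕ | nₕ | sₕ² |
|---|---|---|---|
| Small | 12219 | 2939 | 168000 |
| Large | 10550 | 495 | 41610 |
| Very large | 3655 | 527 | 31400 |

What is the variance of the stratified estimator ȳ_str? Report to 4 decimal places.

Var(ȳ_str) = Σₕ Wₕ²(1 − fₕ)sₕ²/nₕ with Wₕ = Nₕ/N, N = 26424.
Small: Wₕ = 0.46242053; term = 0.46242053²·(1 − 0.24052705)·168000/2939 = 9.2831681.
Large: Wₕ = 0.39925825; term = 0.39925825²·(1 − 0.04691943)·41610/495 = 12.771148.
Very large: Wₕ = 0.13832122; term = 0.13832122²·(1 − 0.14418605)·31400/527 = 0.97560954.
Sum = 23.029926.

23.0299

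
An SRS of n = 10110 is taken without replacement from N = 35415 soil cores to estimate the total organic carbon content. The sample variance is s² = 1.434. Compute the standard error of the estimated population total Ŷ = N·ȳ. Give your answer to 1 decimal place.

356.5

Var(Ŷ) = N²·Var(ȳ) = N²·(1 − n/N)·s²/n.
f = 10110/35415 = 0.28547226; Var(ȳ) = 0.71452774·1.434/10110 = 1.0134845 × 10^-4.
Var(Ŷ) = 35415² · (1.0134845 × 10^-4) = 127113.48.
SE(Ŷ) = √(127113.48) = 356.5.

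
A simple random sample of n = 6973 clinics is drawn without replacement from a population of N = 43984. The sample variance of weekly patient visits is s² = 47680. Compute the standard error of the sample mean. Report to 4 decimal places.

Under SRS without replacement, Var(ȳ) = (1 − f)·s²/n with f = n/N = 6973/43984 = 0.15853492.
Var(ȳ) = (1 − 0.15853492)·47680/6973 = 0.84146508·6.837803 = 5.7537724.
SE(ȳ) = √(5.7537724) = 2.3987.

2.3987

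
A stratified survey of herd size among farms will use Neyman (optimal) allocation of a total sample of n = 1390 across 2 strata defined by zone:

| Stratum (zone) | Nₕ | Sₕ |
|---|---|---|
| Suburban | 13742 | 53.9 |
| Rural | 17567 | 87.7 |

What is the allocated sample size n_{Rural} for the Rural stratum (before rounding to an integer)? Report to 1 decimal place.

Neyman allocation: nₕ = n·NₕSₕ / Σⱼ NⱼSⱼ.
Σ NⱼSⱼ = 13742·53.9 + 17567·87.7 = 2.2813197 × 10^6.
n_{Rural} = 1390·17567·87.7 / (2.2813197 × 10^6) = 938.7.

938.7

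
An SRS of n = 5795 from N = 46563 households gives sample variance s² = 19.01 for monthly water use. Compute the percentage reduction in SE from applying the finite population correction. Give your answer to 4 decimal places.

f = n/N = 5795/46563 = 0.12445504.
SE_no-fpc = √(s²/n) = 0.0572749; SE_fpc = √((1−f)s²/n) = 0.053592444.
Ratio = √(1−f) = 0.93570560. Reduction = 100·(1 − 0.93570560) = 6.4294%.

6.4294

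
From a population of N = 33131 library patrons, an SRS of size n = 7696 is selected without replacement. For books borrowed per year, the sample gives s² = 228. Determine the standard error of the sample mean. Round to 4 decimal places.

0.1508

Under SRS without replacement, Var(ȳ) = (1 − f)·s²/n with f = n/N = 7696/33131 = 0.23229000.
Var(ȳ) = (1 − 0.23229000)·228/7696 = 0.76771000·0.02962578 = 0.022744007.
SE(ȳ) = √(0.022744007) = 0.1508.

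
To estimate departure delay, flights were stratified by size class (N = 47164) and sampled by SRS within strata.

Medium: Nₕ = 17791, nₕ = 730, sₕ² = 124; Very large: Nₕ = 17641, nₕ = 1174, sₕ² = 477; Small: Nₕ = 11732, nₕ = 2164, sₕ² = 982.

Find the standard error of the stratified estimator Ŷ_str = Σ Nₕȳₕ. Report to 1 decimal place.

Var(Ŷ_str) = Σₕ Nₕ²(1 − fₕ)sₕ²/nₕ.
Medium: 17791²·(1 − 730/17791)·124/730 = 5.1558903 × 10^7.
Very large: 17641²·(1 − 1174/17641)·477/1174 = 1.1802879 × 10^8.
Small: 11732²·(1 − 2164/11732)·982/2164 = 5.0938653 × 10^7.
Sum = 2.2052635 × 10^8.
SE = √(2.2052635 × 10^8) = 14850.1.

14850.1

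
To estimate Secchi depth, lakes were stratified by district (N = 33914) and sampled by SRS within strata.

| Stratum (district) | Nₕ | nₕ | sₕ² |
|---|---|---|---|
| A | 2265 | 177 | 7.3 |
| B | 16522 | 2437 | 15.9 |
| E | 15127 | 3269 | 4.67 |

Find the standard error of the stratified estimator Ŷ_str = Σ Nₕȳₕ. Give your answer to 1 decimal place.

Var(Ŷ_str) = Σₕ Nₕ²(1 − fₕ)sₕ²/nₕ.
A: 2265²·(1 − 177/2265)·7.3/177 = 195051.05.
B: 16522²·(1 − 2437/16522)·15.9/2437 = 1.5183121 × 10^6.
E: 15127²·(1 − 3269/15127)·4.67/3269 = 256251.38.
Sum = 1.9696145 × 10^6.
SE = √(1.9696145 × 10^6) = 1403.4.

1403.4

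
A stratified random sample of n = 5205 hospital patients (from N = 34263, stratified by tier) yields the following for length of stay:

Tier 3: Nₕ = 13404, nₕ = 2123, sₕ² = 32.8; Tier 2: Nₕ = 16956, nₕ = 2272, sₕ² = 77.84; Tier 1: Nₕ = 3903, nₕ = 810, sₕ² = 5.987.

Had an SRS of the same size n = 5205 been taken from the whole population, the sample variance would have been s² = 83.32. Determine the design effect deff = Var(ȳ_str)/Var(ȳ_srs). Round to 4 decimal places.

0.6874

Var(ȳ_str) = Σ Wₕ²(1−fₕ)sₕ²/nₕ with Wₕ = Nₕ/34263:
  Tier 3: (13404/34263)²·(1−2123/13404)·32.8/2123 = 0.0019900093
  Tier 2: (16956/34263)²·(1−2272/16956)·77.84/2272 = 0.0072662697
  Tier 1: (3903/34263)²·(1−810/3903)·5.987/810 = 7.6006711 × 10^-5
  → Var(ȳ_str) = 0.0093322857.
Var(ȳ_srs) = (1 − 5205/34263)·83.32/5205 = 0.013575907.
deff = 0.0093322857 / 0.013575907 = 0.6874.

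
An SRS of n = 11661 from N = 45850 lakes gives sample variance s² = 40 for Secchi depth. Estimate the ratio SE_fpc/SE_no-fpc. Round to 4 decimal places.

0.8635

f = n/N = 11661/45850 = 0.25432933.
SE_no-fpc = √(s²/n) = 0.05856823; SE_fpc = √((1−f)s²/n) = 0.050574969.
Ratio = √(1−f) = 0.86352224.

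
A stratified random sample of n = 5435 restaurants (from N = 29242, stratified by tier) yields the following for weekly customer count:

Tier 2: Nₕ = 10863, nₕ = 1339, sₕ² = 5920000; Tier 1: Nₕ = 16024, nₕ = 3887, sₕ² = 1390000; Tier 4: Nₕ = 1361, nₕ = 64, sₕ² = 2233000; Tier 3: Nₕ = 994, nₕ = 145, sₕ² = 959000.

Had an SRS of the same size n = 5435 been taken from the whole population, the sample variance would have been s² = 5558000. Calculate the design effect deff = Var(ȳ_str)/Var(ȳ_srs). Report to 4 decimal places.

0.8346

Var(ȳ_str) = Σ Wₕ²(1−fₕ)sₕ²/nₕ with Wₕ = Nₕ/29242:
  Tier 2: (10863/29242)²·(1−1339/10863)·5920000/1339 = 534.92901
  Tier 1: (16024/29242)²·(1−3887/16024)·1390000/3887 = 81.333302
  Tier 4: (1361/29242)²·(1−64/1361)·2233000/64 = 72.026565
  Tier 3: (994/29242)²·(1−145/994)·959000/145 = 6.5272543
  → Var(ȳ_str) = 694.81613.
Var(ȳ_srs) = (1 − 5435/29242)·5558000/5435 = 832.56202.
deff = 694.81613 / 832.56202 = 0.8346.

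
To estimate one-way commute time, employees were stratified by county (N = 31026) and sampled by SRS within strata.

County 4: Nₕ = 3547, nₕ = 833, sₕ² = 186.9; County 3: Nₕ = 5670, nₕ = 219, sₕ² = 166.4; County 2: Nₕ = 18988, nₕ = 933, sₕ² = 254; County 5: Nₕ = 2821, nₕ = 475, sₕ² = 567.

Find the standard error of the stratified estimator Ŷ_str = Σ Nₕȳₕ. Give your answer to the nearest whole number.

11264

Var(Ŷ_str) = Σₕ Nₕ²(1 − fₕ)sₕ²/nₕ.
County 4: 3547²·(1 − 833/3547)·186.9/833 = 2.1599084 × 10^6.
County 3: 5670²·(1 − 219/5670)·166.4/219 = 2.3483804 × 10^7.
County 2: 18988²·(1 − 933/18988)·254/933 = 9.3331617 × 10^7.
County 5: 2821²·(1 − 475/2821)·567/475 = 7.8998809 × 10^6.
Sum = 1.2687521 × 10^8.
SE = √(1.2687521 × 10^8) = 11264.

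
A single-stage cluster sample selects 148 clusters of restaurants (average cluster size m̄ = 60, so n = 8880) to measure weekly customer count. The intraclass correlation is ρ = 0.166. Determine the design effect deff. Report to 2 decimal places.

deff = 1 + (60 − 1)·0.166 = 1 + 9.794 = 10.794.

10.79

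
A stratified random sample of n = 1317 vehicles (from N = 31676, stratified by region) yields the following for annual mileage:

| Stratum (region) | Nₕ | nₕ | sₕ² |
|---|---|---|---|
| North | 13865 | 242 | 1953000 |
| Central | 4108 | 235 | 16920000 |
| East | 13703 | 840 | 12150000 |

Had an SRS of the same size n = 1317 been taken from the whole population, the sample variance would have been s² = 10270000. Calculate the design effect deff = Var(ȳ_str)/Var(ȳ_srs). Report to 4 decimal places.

Var(ȳ_str) = Σ Wₕ²(1−fₕ)sₕ²/nₕ with Wₕ = Nₕ/31676:
  North: (13865/31676)²·(1−242/13865)·1953000/242 = 1519.2136
  Central: (4108/31676)²·(1−235/4108)·16920000/235 = 1141.6941
  East: (13703/31676)²·(1−840/13703)·12150000/840 = 2540.9391
  → Var(ȳ_str) = 5201.8468.
Var(ȳ_srs) = (1 − 1317/31676)·10270000/1317 = 7473.8056.
deff = 5201.8468 / 7473.8056 = 0.6960.

0.6960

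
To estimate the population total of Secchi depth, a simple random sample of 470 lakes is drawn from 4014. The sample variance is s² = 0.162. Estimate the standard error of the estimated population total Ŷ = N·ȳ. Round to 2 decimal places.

Var(Ŷ) = N²·Var(ȳ) = N²·(1 − n/N)·s²/n.
f = 470/4014 = 0.11709018; Var(ȳ) = 0.88290982·0.162/470 = 3.0432211 × 10^-4.
Var(Ŷ) = 4014² · (3.0432211 × 10^-4) = 4903.2975.
SE(Ŷ) = √(4903.2975) = 70.02.

70.02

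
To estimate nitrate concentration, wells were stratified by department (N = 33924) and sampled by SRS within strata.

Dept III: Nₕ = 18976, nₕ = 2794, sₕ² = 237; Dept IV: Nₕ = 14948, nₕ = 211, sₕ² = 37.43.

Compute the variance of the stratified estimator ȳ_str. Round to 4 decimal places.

Var(ȳ_str) = Σₕ Wₕ²(1 − fₕ)sₕ²/nₕ with Wₕ = Nₕ/N, N = 33924.
Dept III: Wₕ = 0.55936800; term = 0.55936800²·(1 − 0.14723862)·237/2794 = 0.022633134.
Dept IV: Wₕ = 0.44063200; term = 0.44063200²·(1 − 0.01411560)·37.43/211 = 0.033955915.
Sum = 0.056589049.

0.0566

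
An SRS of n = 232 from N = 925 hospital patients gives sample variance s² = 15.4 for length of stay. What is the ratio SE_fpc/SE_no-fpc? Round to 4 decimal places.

0.8656

f = n/N = 232/925 = 0.25081081.
SE_no-fpc = √(s²/n) = 0.25764183; SE_fpc = √((1−f)s²/n) = 0.22300373.
Ratio = √(1−f) = 0.86555716.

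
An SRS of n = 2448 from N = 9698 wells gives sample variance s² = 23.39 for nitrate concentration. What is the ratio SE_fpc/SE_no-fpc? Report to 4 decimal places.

0.8646

f = n/N = 2448/9698 = 0.25242318.
SE_no-fpc = √(s²/n) = 0.097748343; SE_fpc = √((1−f)s²/n) = 0.084515685.
Ratio = √(1−f) = 0.86462525.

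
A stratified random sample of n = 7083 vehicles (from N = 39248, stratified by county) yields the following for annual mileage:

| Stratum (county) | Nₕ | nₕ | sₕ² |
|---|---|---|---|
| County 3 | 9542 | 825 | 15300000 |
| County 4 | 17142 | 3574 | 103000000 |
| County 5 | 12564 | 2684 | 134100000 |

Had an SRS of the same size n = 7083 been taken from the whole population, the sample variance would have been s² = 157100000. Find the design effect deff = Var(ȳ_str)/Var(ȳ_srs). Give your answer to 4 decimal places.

0.5160

Var(ȳ_str) = Σ Wₕ²(1−fₕ)sₕ²/nₕ with Wₕ = Nₕ/39248:
  County 3: (9542/39248)²·(1−825/9542)·15300000/825 = 1001.403
  County 4: (17142/39248)²·(1−3574/17142)·103000000/3574 = 4351.3593
  County 5: (12564/39248)²·(1−2684/12564)·134100000/2684 = 4026.2068
  → Var(ȳ_str) = 9378.9691.
Var(ȳ_srs) = (1 − 7083/39248)·157100000/7083 = 18177.116.
deff = 9378.9691 / 18177.116 = 0.5160.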